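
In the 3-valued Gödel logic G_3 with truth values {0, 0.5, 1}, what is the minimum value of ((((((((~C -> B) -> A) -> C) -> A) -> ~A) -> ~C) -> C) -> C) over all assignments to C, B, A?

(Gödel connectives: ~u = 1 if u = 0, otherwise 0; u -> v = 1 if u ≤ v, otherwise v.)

The minimum is attained at C = 0.5, B = 0, A = 0:
  ~C: Gödel ¬ of 0.5 = 0 (operand ≠ 0)
  (~C -> B): 0 ≤ 0, so result = 1
  ((~C -> B) -> A): 1 > 0, so result = 0
  (((~C -> B) -> A) -> C): 0 ≤ 0.5, so result = 1
  ((((~C -> B) -> A) -> C) -> A): 1 > 0, so result = 0
  ~A: Gödel ¬ of 0 = 1 (operand is 0)
  (((((~C -> B) -> A) -> C) -> A) -> ~A): 0 ≤ 1, so result = 1
  ~C: Gödel ¬ of 0.5 = 0 (operand ≠ 0)
  ((((((~C -> B) -> A) -> C) -> A) -> ~A) -> ~C): 1 > 0, so result = 0
  (((((((~C -> B) -> A) -> C) -> A) -> ~A) -> ~C) -> C): 0 ≤ 0.5, so result = 1
  ((((((((~C -> B) -> A) -> C) -> A) -> ~A) -> ~C) -> C) -> C): 1 > 0.5, so result = 0.5
Checking all 27 assignments confirms none give a value below 0.50.

0.50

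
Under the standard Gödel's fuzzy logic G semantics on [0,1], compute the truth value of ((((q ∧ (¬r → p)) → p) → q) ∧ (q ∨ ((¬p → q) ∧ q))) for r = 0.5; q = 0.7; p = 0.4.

¬r: Gödel ¬ of 0.5 = 0 (operand ≠ 0)
(¬r → p): 0 ≤ 0.4, so result = 1
(q ∧ (¬r → p)) = min(0.7, 1) = 0.7
((q ∧ (¬r → p)) → p): 0.7 > 0.4, so result = 0.4
(((q ∧ (¬r → p)) → p) → q): 0.4 ≤ 0.7, so result = 1
¬p: Gödel ¬ of 0.4 = 0 (operand ≠ 0)
(¬p → q): 0 ≤ 0.7, so result = 1
((¬p → q) ∧ q) = min(1, 0.7) = 0.7
(q ∨ ((¬p → q) ∧ q)) = max(0.7, 0.7) = 0.7
((((q ∧ (¬r → p)) → p) → q) ∧ (q ∨ ((¬p → q) ∧ q))) = min(1, 0.7) = 0.7

0.70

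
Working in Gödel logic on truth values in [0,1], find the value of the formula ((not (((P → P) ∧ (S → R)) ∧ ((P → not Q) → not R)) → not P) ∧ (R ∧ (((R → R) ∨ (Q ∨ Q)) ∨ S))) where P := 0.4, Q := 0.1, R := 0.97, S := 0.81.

(P → P): 0.4 ≤ 0.4, so result = 1
(S → R): 0.81 ≤ 0.97, so result = 1
((P → P) ∧ (S → R)) = min(1, 1) = 1
not Q: Gödel ¬ of 0.1 = 0 (operand ≠ 0)
(P → not Q): 0.4 > 0, so result = 0
not R: Gödel ¬ of 0.97 = 0 (operand ≠ 0)
((P → not Q) → not R): 0 ≤ 0, so result = 1
(((P → P) ∧ (S → R)) ∧ ((P → not Q) → not R)) = min(1, 1) = 1
not (((P → P) ∧ (S → R)) ∧ ((P → not Q) → not R)): Gödel ¬ of 1 = 0 (operand ≠ 0)
not P: Gödel ¬ of 0.4 = 0 (operand ≠ 0)
(not (((P → P) ∧ (S → R)) ∧ ((P → not Q) → not R)) → not P): 0 ≤ 0, so result = 1
(R → R): 0.97 ≤ 0.97, so result = 1
(Q ∨ Q) = max(0.1, 0.1) = 0.1
((R → R) ∨ (Q ∨ Q)) = max(1, 0.1) = 1
(((R → R) ∨ (Q ∨ Q)) ∨ S) = max(1, 0.81) = 1
(R ∧ (((R → R) ∨ (Q ∨ Q)) ∨ S)) = min(0.97, 1) = 0.97
((not (((P → P) ∧ (S → R)) ∧ ((P → not Q) → not R)) → not P) ∧ (R ∧ (((R → R) ∨ (Q ∨ Q)) ∨ S))) = min(1, 0.97) = 0.97

0.97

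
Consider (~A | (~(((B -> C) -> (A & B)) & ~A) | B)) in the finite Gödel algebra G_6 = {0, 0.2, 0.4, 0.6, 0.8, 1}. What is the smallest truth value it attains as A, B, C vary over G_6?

1.00

Every assignment gives 1. For instance at A = 0, B = 0, C = 0:
  ~A: Gödel ¬ of 0 = 1 (operand is 0)
  (B -> C): 0 ≤ 0, so result = 1
  (A & B) = min(0, 0) = 0
  ((B -> C) -> (A & B)): 1 > 0, so result = 0
  ~A: Gödel ¬ of 0 = 1 (operand is 0)
  (((B -> C) -> (A & B)) & ~A) = min(0, 1) = 0
  ~(((B -> C) -> (A & B)) & ~A): Gödel ¬ of 0 = 1 (operand is 0)
  (~(((B -> C) -> (A & B)) & ~A) | B) = max(1, 0) = 1
  (~A | (~(((B -> C) -> (A & B)) & ~A) | B)) = max(1, 1) = 1
All 216 assignments give value 1 — the formula is a G_6-tautology.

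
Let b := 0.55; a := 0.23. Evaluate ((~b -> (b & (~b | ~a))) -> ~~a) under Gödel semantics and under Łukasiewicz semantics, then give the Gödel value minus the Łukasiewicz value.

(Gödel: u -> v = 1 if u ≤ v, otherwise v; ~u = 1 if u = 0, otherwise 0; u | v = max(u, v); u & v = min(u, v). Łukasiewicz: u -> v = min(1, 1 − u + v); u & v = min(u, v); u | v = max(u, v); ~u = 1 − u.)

0.77

Gödel evaluation:
  ~b: Gödel ¬ of 0.55 = 0 (operand ≠ 0)
  ~b: Gödel ¬ of 0.55 = 0 (operand ≠ 0)
  ~a: Gödel ¬ of 0.23 = 0 (operand ≠ 0)
  (~b | ~a) = max(0, 0) = 0
  (b & (~b | ~a)) = min(0.55, 0) = 0
  (~b -> (b & (~b | ~a))): 0 ≤ 0, so result = 1
  ~a: Gödel ¬ of 0.23 = 0 (operand ≠ 0)
  ~~a: Gödel ¬ of 0 = 1 (operand is 0)
  ((~b -> (b & (~b | ~a))) -> ~~a): 1 ≤ 1, so result = 1
  Gödel value = 1
Łukasiewicz evaluation:
  ~b: Łukasiewicz ¬ gives 1 − 0.55 = 0.45
  ~b: Łukasiewicz ¬ gives 1 − 0.55 = 0.45
  ~a: Łukasiewicz ¬ gives 1 − 0.23 = 0.77
  (~b | ~a) = max(0.45, 0.77) = 0.77
  (b & (~b | ~a)) = min(0.55, 0.77) = 0.55
  (~b -> (b & (~b | ~a))): min(1, 1 − 0.45 + 0.55) = 1
  ~a: Łukasiewicz ¬ gives 1 − 0.23 = 0.77
  ~~a: Łukasiewicz ¬ gives 1 − 0.77 = 0.23
  ((~b -> (b & (~b | ~a))) -> ~~a): min(1, 1 − 1 + 0.23) = 0.23
  Łukasiewicz value = 0.23
Difference: 1 − 0.23 = 0.77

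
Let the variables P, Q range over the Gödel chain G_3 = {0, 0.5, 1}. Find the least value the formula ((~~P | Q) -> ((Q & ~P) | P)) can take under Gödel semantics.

The minimum is attained at P = 0.5, Q = 0:
  ~P: Gödel ¬ of 0.5 = 0 (operand ≠ 0)
  ~~P: Gödel ¬ of 0 = 1 (operand is 0)
  (~~P | Q) = max(1, 0) = 1
  ~P: Gödel ¬ of 0.5 = 0 (operand ≠ 0)
  (Q & ~P) = min(0, 0) = 0
  ((Q & ~P) | P) = max(0, 0.5) = 0.5
  ((~~P | Q) -> ((Q & ~P) | P)): 1 > 0.5, so result = 0.5
Checking all 9 assignments confirms none give a value below 0.50.

0.50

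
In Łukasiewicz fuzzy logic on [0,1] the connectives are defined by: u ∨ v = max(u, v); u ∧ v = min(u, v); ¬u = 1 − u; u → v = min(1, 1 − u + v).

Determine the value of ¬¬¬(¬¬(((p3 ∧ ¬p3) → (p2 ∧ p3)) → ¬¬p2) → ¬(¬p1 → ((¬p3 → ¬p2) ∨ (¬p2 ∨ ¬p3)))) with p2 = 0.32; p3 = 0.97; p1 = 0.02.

¬p3: Łukasiewicz ¬ gives 1 − 0.97 = 0.03
(p3 ∧ ¬p3) = min(0.97, 0.03) = 0.03
(p2 ∧ p3) = min(0.32, 0.97) = 0.32
((p3 ∧ ¬p3) → (p2 ∧ p3)): min(1, 1 − 0.03 + 0.32) = 1
¬p2: Łukasiewicz ¬ gives 1 − 0.32 = 0.68
¬¬p2: Łukasiewicz ¬ gives 1 − 0.68 = 0.32
(((p3 ∧ ¬p3) → (p2 ∧ p3)) → ¬¬p2): min(1, 1 − 1 + 0.32) = 0.32
¬(((p3 ∧ ¬p3) → (p2 ∧ p3)) → ¬¬p2): Łukasiewicz ¬ gives 1 − 0.32 = 0.68
¬¬(((p3 ∧ ¬p3) → (p2 ∧ p3)) → ¬¬p2): Łukasiewicz ¬ gives 1 − 0.68 = 0.32
¬p1: Łukasiewicz ¬ gives 1 − 0.02 = 0.98
¬p3: Łukasiewicz ¬ gives 1 − 0.97 = 0.03
¬p2: Łukasiewicz ¬ gives 1 − 0.32 = 0.68
(¬p3 → ¬p2): min(1, 1 − 0.03 + 0.68) = 1
¬p2: Łukasiewicz ¬ gives 1 − 0.32 = 0.68
¬p3: Łukasiewicz ¬ gives 1 − 0.97 = 0.03
(¬p2 ∨ ¬p3) = max(0.68, 0.03) = 0.68
((¬p3 → ¬p2) ∨ (¬p2 ∨ ¬p3)) = max(1, 0.68) = 1
(¬p1 → ((¬p3 → ¬p2) ∨ (¬p2 ∨ ¬p3))): min(1, 1 − 0.98 + 1) = 1
¬(¬p1 → ((¬p3 → ¬p2) ∨ (¬p2 ∨ ¬p3))): Łukasiewicz ¬ gives 1 − 1 = 0
(¬¬(((p3 ∧ ¬p3) → (p2 ∧ p3)) → ¬¬p2) → ¬(¬p1 → ((¬p3 → ¬p2) ∨ (¬p2 ∨ ¬p3)))): min(1, 1 − 0.32 + 0) = 0.68
¬(¬¬(((p3 ∧ ¬p3) → (p2 ∧ p3)) → ¬¬p2) → ¬(¬p1 → ((¬p3 → ¬p2) ∨ (¬p2 ∨ ¬p3)))): Łukasiewicz ¬ gives 1 − 0.68 = 0.32
¬¬(¬¬(((p3 ∧ ¬p3) → (p2 ∧ p3)) → ¬¬p2) → ¬(¬p1 → ((¬p3 → ¬p2) ∨ (¬p2 ∨ ¬p3)))): Łukasiewicz ¬ gives 1 − 0.32 = 0.68
¬¬¬(¬¬(((p3 ∧ ¬p3) → (p2 ∧ p3)) → ¬¬p2) → ¬(¬p1 → ((¬p3 → ¬p2) ∨ (¬p2 ∨ ¬p3)))): Łukasiewicz ¬ gives 1 − 0.68 = 0.32

0.32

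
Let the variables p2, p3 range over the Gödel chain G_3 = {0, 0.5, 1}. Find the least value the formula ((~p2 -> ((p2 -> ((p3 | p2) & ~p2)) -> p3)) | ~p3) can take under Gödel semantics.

0.50

The minimum is attained at p2 = 0, p3 = 0.5:
  ~p2: Gödel ¬ of 0 = 1 (operand is 0)
  (p3 | p2) = max(0.5, 0) = 0.5
  ~p2: Gödel ¬ of 0 = 1 (operand is 0)
  ((p3 | p2) & ~p2) = min(0.5, 1) = 0.5
  (p2 -> ((p3 | p2) & ~p2)): 0 ≤ 0.5, so result = 1
  ((p2 -> ((p3 | p2) & ~p2)) -> p3): 1 > 0.5, so result = 0.5
  (~p2 -> ((p2 -> ((p3 | p2) & ~p2)) -> p3)): 1 > 0.5, so result = 0.5
  ~p3: Gödel ¬ of 0.5 = 0 (operand ≠ 0)
  ((~p2 -> ((p2 -> ((p3 | p2) & ~p2)) -> p3)) | ~p3) = max(0.5, 0) = 0.5
Checking all 9 assignments confirms none give a value below 0.50.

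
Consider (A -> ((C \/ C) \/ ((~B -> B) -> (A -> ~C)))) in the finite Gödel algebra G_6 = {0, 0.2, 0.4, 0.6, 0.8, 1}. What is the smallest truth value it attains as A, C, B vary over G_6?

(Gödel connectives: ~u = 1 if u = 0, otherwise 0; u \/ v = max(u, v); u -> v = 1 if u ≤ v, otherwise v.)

0.20

The minimum is attained at A = 0.4, C = 0.2, B = 0.2:
  (C \/ C) = max(0.2, 0.2) = 0.2
  ~B: Gödel ¬ of 0.2 = 0 (operand ≠ 0)
  (~B -> B): 0 ≤ 0.2, so result = 1
  ~C: Gödel ¬ of 0.2 = 0 (operand ≠ 0)
  (A -> ~C): 0.4 > 0, so result = 0
  ((~B -> B) -> (A -> ~C)): 1 > 0, so result = 0
  ((C \/ C) \/ ((~B -> B) -> (A -> ~C))) = max(0.2, 0) = 0.2
  (A -> ((C \/ C) \/ ((~B -> B) -> (A -> ~C)))): 0.4 > 0.2, so result = 0.2
Checking all 216 assignments confirms none give a value below 0.20.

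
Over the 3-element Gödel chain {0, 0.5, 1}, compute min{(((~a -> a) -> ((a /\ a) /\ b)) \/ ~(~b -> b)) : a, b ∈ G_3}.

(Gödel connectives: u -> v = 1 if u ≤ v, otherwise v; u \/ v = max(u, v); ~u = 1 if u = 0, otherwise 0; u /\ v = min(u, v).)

The minimum is attained at a = 0.5, b = 0.5:
  ~a: Gödel ¬ of 0.5 = 0 (operand ≠ 0)
  (~a -> a): 0 ≤ 0.5, so result = 1
  (a /\ a) = min(0.5, 0.5) = 0.5
  ((a /\ a) /\ b) = min(0.5, 0.5) = 0.5
  ((~a -> a) -> ((a /\ a) /\ b)): 1 > 0.5, so result = 0.5
  ~b: Gödel ¬ of 0.5 = 0 (operand ≠ 0)
  (~b -> b): 0 ≤ 0.5, so result = 1
  ~(~b -> b): Gödel ¬ of 1 = 0 (operand ≠ 0)
  (((~a -> a) -> ((a /\ a) /\ b)) \/ ~(~b -> b)) = max(0.5, 0) = 0.5
Checking all 9 assignments confirms none give a value below 0.50.

0.50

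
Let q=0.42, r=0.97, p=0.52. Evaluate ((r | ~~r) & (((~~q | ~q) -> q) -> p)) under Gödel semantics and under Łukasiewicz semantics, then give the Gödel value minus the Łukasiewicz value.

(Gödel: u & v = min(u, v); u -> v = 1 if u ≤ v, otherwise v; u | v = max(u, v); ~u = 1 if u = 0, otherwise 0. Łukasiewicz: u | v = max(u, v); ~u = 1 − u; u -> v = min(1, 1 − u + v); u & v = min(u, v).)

Gödel evaluation:
  ~r: Gödel ¬ of 0.97 = 0 (operand ≠ 0)
  ~~r: Gödel ¬ of 0 = 1 (operand is 0)
  (r | ~~r) = max(0.97, 1) = 1
  ~q: Gödel ¬ of 0.42 = 0 (operand ≠ 0)
  ~~q: Gödel ¬ of 0 = 1 (operand is 0)
  ~q: Gödel ¬ of 0.42 = 0 (operand ≠ 0)
  (~~q | ~q) = max(1, 0) = 1
  ((~~q | ~q) -> q): 1 > 0.42, so result = 0.42
  (((~~q | ~q) -> q) -> p): 0.42 ≤ 0.52, so result = 1
  ((r | ~~r) & (((~~q | ~q) -> q) -> p)) = min(1, 1) = 1
  Gödel value = 1
Łukasiewicz evaluation:
  ~r: Łukasiewicz ¬ gives 1 − 0.97 = 0.03
  ~~r: Łukasiewicz ¬ gives 1 − 0.03 = 0.97
  (r | ~~r) = max(0.97, 0.97) = 0.97
  ~q: Łukasiewicz ¬ gives 1 − 0.42 = 0.58
  ~~q: Łukasiewicz ¬ gives 1 − 0.58 = 0.42
  ~q: Łukasiewicz ¬ gives 1 − 0.42 = 0.58
  (~~q | ~q) = max(0.42, 0.58) = 0.58
  ((~~q | ~q) -> q): min(1, 1 − 0.58 + 0.42) = 0.84
  (((~~q | ~q) -> q) -> p): min(1, 1 − 0.84 + 0.52) = 0.68
  ((r | ~~r) & (((~~q | ~q) -> q) -> p)) = min(0.97, 0.68) = 0.68
  Łukasiewicz value = 0.68
Difference: 1 − 0.68 = 0.32

0.32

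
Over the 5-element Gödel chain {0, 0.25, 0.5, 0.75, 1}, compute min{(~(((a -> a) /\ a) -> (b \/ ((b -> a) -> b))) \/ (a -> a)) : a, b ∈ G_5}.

1.00

Every assignment gives 1. For instance at a = 0, b = 0:
  (a -> a): 0 ≤ 0, so result = 1
  ((a -> a) /\ a) = min(1, 0) = 0
  (b -> a): 0 ≤ 0, so result = 1
  ((b -> a) -> b): 1 > 0, so result = 0
  (b \/ ((b -> a) -> b)) = max(0, 0) = 0
  (((a -> a) /\ a) -> (b \/ ((b -> a) -> b))): 0 ≤ 0, so result = 1
  ~(((a -> a) /\ a) -> (b \/ ((b -> a) -> b))): Gödel ¬ of 1 = 0 (operand ≠ 0)
  (a -> a): 0 ≤ 0, so result = 1
  (~(((a -> a) /\ a) -> (b \/ ((b -> a) -> b))) \/ (a -> a)) = max(0, 1) = 1
All 25 assignments give value 1 — the formula is a G_5-tautology.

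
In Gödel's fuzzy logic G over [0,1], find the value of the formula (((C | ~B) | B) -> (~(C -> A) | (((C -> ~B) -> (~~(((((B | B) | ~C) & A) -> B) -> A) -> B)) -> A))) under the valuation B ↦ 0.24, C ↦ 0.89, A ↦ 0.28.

0.28

~B: Gödel ¬ of 0.24 = 0 (operand ≠ 0)
(C | ~B) = max(0.89, 0) = 0.89
((C | ~B) | B) = max(0.89, 0.24) = 0.89
(C -> A): 0.89 > 0.28, so result = 0.28
~(C -> A): Gödel ¬ of 0.28 = 0 (operand ≠ 0)
~B: Gödel ¬ of 0.24 = 0 (operand ≠ 0)
(C -> ~B): 0.89 > 0, so result = 0
(B | B) = max(0.24, 0.24) = 0.24
~C: Gödel ¬ of 0.89 = 0 (operand ≠ 0)
((B | B) | ~C) = max(0.24, 0) = 0.24
(((B | B) | ~C) & A) = min(0.24, 0.28) = 0.24
((((B | B) | ~C) & A) -> B): 0.24 ≤ 0.24, so result = 1
(((((B | B) | ~C) & A) -> B) -> A): 1 > 0.28, so result = 0.28
~(((((B | B) | ~C) & A) -> B) -> A): Gödel ¬ of 0.28 = 0 (operand ≠ 0)
~~(((((B | B) | ~C) & A) -> B) -> A): Gödel ¬ of 0 = 1 (operand is 0)
(~~(((((B | B) | ~C) & A) -> B) -> A) -> B): 1 > 0.24, so result = 0.24
((C -> ~B) -> (~~(((((B | B) | ~C) & A) -> B) -> A) -> B)): 0 ≤ 0.24, so result = 1
(((C -> ~B) -> (~~(((((B | B) | ~C) & A) -> B) -> A) -> B)) -> A): 1 > 0.28, so result = 0.28
(~(C -> A) | (((C -> ~B) -> (~~(((((B | B) | ~C) & A) -> B) -> A) -> B)) -> A)) = max(0, 0.28) = 0.28
(((C | ~B) | B) -> (~(C -> A) | (((C -> ~B) -> (~~(((((B | B) | ~C) & A) -> B) -> A) -> B)) -> A))): 0.89 > 0.28, so result = 0.28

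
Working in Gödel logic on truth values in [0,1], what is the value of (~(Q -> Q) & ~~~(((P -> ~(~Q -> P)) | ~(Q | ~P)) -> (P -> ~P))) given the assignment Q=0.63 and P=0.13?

(Q -> Q): 0.63 ≤ 0.63, so result = 1
~(Q -> Q): Gödel ¬ of 1 = 0 (operand ≠ 0)
~Q: Gödel ¬ of 0.63 = 0 (operand ≠ 0)
(~Q -> P): 0 ≤ 0.13, so result = 1
~(~Q -> P): Gödel ¬ of 1 = 0 (operand ≠ 0)
(P -> ~(~Q -> P)): 0.13 > 0, so result = 0
~P: Gödel ¬ of 0.13 = 0 (operand ≠ 0)
(Q | ~P) = max(0.63, 0) = 0.63
~(Q | ~P): Gödel ¬ of 0.63 = 0 (operand ≠ 0)
((P -> ~(~Q -> P)) | ~(Q | ~P)) = max(0, 0) = 0
~P: Gödel ¬ of 0.13 = 0 (operand ≠ 0)
(P -> ~P): 0.13 > 0, so result = 0
(((P -> ~(~Q -> P)) | ~(Q | ~P)) -> (P -> ~P)): 0 ≤ 0, so result = 1
~(((P -> ~(~Q -> P)) | ~(Q | ~P)) -> (P -> ~P)): Gödel ¬ of 1 = 0 (operand ≠ 0)
~~(((P -> ~(~Q -> P)) | ~(Q | ~P)) -> (P -> ~P)): Gödel ¬ of 0 = 1 (operand is 0)
~~~(((P -> ~(~Q -> P)) | ~(Q | ~P)) -> (P -> ~P)): Gödel ¬ of 1 = 0 (operand ≠ 0)
(~(Q -> Q) & ~~~(((P -> ~(~Q -> P)) | ~(Q | ~P)) -> (P -> ~P))) = min(0, 0) = 0

0.00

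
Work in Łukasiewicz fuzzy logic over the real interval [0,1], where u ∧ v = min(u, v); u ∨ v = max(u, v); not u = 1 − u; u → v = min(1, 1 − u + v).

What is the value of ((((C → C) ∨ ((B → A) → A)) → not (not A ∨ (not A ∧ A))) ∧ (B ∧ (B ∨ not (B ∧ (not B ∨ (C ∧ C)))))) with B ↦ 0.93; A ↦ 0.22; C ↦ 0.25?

0.22

(C → C): min(1, 1 − 0.25 + 0.25) = 1
(B → A): min(1, 1 − 0.93 + 0.22) = 0.29
((B → A) → A): min(1, 1 − 0.29 + 0.22) = 0.93
((C → C) ∨ ((B → A) → A)) = max(1, 0.93) = 1
not A: Łukasiewicz ¬ gives 1 − 0.22 = 0.78
not A: Łukasiewicz ¬ gives 1 − 0.22 = 0.78
(not A ∧ A) = min(0.78, 0.22) = 0.22
(not A ∨ (not A ∧ A)) = max(0.78, 0.22) = 0.78
not (not A ∨ (not A ∧ A)): Łukasiewicz ¬ gives 1 − 0.78 = 0.22
(((C → C) ∨ ((B → A) → A)) → not (not A ∨ (not A ∧ A))): min(1, 1 − 1 + 0.22) = 0.22
not B: Łukasiewicz ¬ gives 1 − 0.93 = 0.07
(C ∧ C) = min(0.25, 0.25) = 0.25
(not B ∨ (C ∧ C)) = max(0.07, 0.25) = 0.25
(B ∧ (not B ∨ (C ∧ C))) = min(0.93, 0.25) = 0.25
not (B ∧ (not B ∨ (C ∧ C))): Łukasiewicz ¬ gives 1 − 0.25 = 0.75
(B ∨ not (B ∧ (not B ∨ (C ∧ C)))) = max(0.93, 0.75) = 0.93
(B ∧ (B ∨ not (B ∧ (not B ∨ (C ∧ C))))) = min(0.93, 0.93) = 0.93
((((C → C) ∨ ((B → A) → A)) → not (not A ∨ (not A ∧ A))) ∧ (B ∧ (B ∨ not (B ∧ (not B ∨ (C ∧ C)))))) = min(0.22, 0.93) = 0.22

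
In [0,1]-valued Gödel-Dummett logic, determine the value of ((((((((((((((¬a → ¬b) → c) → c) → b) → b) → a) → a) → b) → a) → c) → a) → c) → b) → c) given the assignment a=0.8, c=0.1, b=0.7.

0.10

¬a: Gödel ¬ of 0.8 = 0 (operand ≠ 0)
¬b: Gödel ¬ of 0.7 = 0 (operand ≠ 0)
(¬a → ¬b): 0 ≤ 0, so result = 1
((¬a → ¬b) → c): 1 > 0.1, so result = 0.1
(((¬a → ¬b) → c) → c): 0.1 ≤ 0.1, so result = 1
((((¬a → ¬b) → c) → c) → b): 1 > 0.7, so result = 0.7
(((((¬a → ¬b) → c) → c) → b) → b): 0.7 ≤ 0.7, so result = 1
((((((¬a → ¬b) → c) → c) → b) → b) → a): 1 > 0.8, so result = 0.8
(((((((¬a → ¬b) → c) → c) → b) → b) → a) → a): 0.8 ≤ 0.8, so result = 1
((((((((¬a → ¬b) → c) → c) → b) → b) → a) → a) → b): 1 > 0.7, so result = 0.7
(((((((((¬a → ¬b) → c) → c) → b) → b) → a) → a) → b) → a): 0.7 ≤ 0.8, so result = 1
((((((((((¬a → ¬b) → c) → c) → b) → b) → a) → a) → b) → a) → c): 1 > 0.1, so result = 0.1
(((((((((((¬a → ¬b) → c) → c) → b) → b) → a) → a) → b) → a) → c) → a): 0.1 ≤ 0.8, so result = 1
((((((((((((¬a → ¬b) → c) → c) → b) → b) → a) → a) → b) → a) → c) → a) → c): 1 > 0.1, so result = 0.1
(((((((((((((¬a → ¬b) → c) → c) → b) → b) → a) → a) → b) → a) → c) → a) → c) → b): 0.1 ≤ 0.7, so result = 1
((((((((((((((¬a → ¬b) → c) → c) → b) → b) → a) → a) → b) → a) → c) → a) → c) → b) → c): 1 > 0.1, so result = 0.1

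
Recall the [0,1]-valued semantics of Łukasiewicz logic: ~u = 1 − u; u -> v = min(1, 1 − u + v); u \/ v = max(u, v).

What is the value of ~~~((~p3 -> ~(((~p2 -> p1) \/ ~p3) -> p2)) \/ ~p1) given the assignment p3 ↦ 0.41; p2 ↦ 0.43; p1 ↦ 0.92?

~p3: Łukasiewicz ¬ gives 1 − 0.41 = 0.59
~p2: Łukasiewicz ¬ gives 1 − 0.43 = 0.57
(~p2 -> p1): min(1, 1 − 0.57 + 0.92) = 1
~p3: Łukasiewicz ¬ gives 1 − 0.41 = 0.59
((~p2 -> p1) \/ ~p3) = max(1, 0.59) = 1
(((~p2 -> p1) \/ ~p3) -> p2): min(1, 1 − 1 + 0.43) = 0.43
~(((~p2 -> p1) \/ ~p3) -> p2): Łukasiewicz ¬ gives 1 − 0.43 = 0.57
(~p3 -> ~(((~p2 -> p1) \/ ~p3) -> p2)): min(1, 1 − 0.59 + 0.57) = 0.98
~p1: Łukasiewicz ¬ gives 1 − 0.92 = 0.08
((~p3 -> ~(((~p2 -> p1) \/ ~p3) -> p2)) \/ ~p1) = max(0.98, 0.08) = 0.98
~((~p3 -> ~(((~p2 -> p1) \/ ~p3) -> p2)) \/ ~p1): Łukasiewicz ¬ gives 1 − 0.98 = 0.02
~~((~p3 -> ~(((~p2 -> p1) \/ ~p3) -> p2)) \/ ~p1): Łukasiewicz ¬ gives 1 − 0.02 = 0.98
~~~((~p3 -> ~(((~p2 -> p1) \/ ~p3) -> p2)) \/ ~p1): Łukasiewicz ¬ gives 1 − 0.98 = 0.02

0.02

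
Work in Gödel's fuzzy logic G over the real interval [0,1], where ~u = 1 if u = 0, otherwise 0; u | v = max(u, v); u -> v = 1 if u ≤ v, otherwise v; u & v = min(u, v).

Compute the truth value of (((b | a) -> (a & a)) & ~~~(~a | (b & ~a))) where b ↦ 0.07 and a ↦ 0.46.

(b | a) = max(0.07, 0.46) = 0.46
(a & a) = min(0.46, 0.46) = 0.46
((b | a) -> (a & a)): 0.46 ≤ 0.46, so result = 1
~a: Gödel ¬ of 0.46 = 0 (operand ≠ 0)
~a: Gödel ¬ of 0.46 = 0 (operand ≠ 0)
(b & ~a) = min(0.07, 0) = 0
(~a | (b & ~a)) = max(0, 0) = 0
~(~a | (b & ~a)): Gödel ¬ of 0 = 1 (operand is 0)
~~(~a | (b & ~a)): Gödel ¬ of 1 = 0 (operand ≠ 0)
~~~(~a | (b & ~a)): Gödel ¬ of 0 = 1 (operand is 0)
(((b | a) -> (a & a)) & ~~~(~a | (b & ~a))) = min(1, 1) = 1

1.00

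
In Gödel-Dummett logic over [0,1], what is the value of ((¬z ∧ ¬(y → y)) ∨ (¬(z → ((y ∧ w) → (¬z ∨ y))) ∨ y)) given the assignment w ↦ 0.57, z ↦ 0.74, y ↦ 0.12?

0.12

¬z: Gödel ¬ of 0.74 = 0 (operand ≠ 0)
(y → y): 0.12 ≤ 0.12, so result = 1
¬(y → y): Gödel ¬ of 1 = 0 (operand ≠ 0)
(¬z ∧ ¬(y → y)) = min(0, 0) = 0
(y ∧ w) = min(0.12, 0.57) = 0.12
¬z: Gödel ¬ of 0.74 = 0 (operand ≠ 0)
(¬z ∨ y) = max(0, 0.12) = 0.12
((y ∧ w) → (¬z ∨ y)): 0.12 ≤ 0.12, so result = 1
(z → ((y ∧ w) → (¬z ∨ y))): 0.74 ≤ 1, so result = 1
¬(z → ((y ∧ w) → (¬z ∨ y))): Gödel ¬ of 1 = 0 (operand ≠ 0)
(¬(z → ((y ∧ w) → (¬z ∨ y))) ∨ y) = max(0, 0.12) = 0.12
((¬z ∧ ¬(y → y)) ∨ (¬(z → ((y ∧ w) → (¬z ∨ y))) ∨ y)) = max(0, 0.12) = 0.12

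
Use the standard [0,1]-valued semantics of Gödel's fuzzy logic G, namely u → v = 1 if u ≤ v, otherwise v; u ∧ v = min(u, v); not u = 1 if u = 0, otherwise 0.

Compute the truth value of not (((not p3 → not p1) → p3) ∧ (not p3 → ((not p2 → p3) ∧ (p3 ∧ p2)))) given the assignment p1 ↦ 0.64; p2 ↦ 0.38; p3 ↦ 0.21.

not p3: Gödel ¬ of 0.21 = 0 (operand ≠ 0)
not p1: Gödel ¬ of 0.64 = 0 (operand ≠ 0)
(not p3 → not p1): 0 ≤ 0, so result = 1
((not p3 → not p1) → p3): 1 > 0.21, so result = 0.21
not p3: Gödel ¬ of 0.21 = 0 (operand ≠ 0)
not p2: Gödel ¬ of 0.38 = 0 (operand ≠ 0)
(not p2 → p3): 0 ≤ 0.21, so result = 1
(p3 ∧ p2) = min(0.21, 0.38) = 0.21
((not p2 → p3) ∧ (p3 ∧ p2)) = min(1, 0.21) = 0.21
(not p3 → ((not p2 → p3) ∧ (p3 ∧ p2))): 0 ≤ 0.21, so result = 1
(((not p3 → not p1) → p3) ∧ (not p3 → ((not p2 → p3) ∧ (p3 ∧ p2)))) = min(0.21, 1) = 0.21
not (((not p3 → not p1) → p3) ∧ (not p3 → ((not p2 → p3) ∧ (p3 ∧ p2)))): Gödel ¬ of 0.21 = 0 (operand ≠ 0)

0.00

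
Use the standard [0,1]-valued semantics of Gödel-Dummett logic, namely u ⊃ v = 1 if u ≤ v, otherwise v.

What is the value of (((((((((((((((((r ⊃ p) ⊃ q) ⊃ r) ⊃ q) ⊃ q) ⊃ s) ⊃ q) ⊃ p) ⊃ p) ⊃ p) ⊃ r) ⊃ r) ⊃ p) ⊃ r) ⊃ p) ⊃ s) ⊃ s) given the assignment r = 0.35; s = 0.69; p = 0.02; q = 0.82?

(r ⊃ p): 0.35 > 0.02, so result = 0.02
((r ⊃ p) ⊃ q): 0.02 ≤ 0.82, so result = 1
(((r ⊃ p) ⊃ q) ⊃ r): 1 > 0.35, so result = 0.35
((((r ⊃ p) ⊃ q) ⊃ r) ⊃ q): 0.35 ≤ 0.82, so result = 1
(((((r ⊃ p) ⊃ q) ⊃ r) ⊃ q) ⊃ q): 1 > 0.82, so result = 0.82
((((((r ⊃ p) ⊃ q) ⊃ r) ⊃ q) ⊃ q) ⊃ s): 0.82 > 0.69, so result = 0.69
(((((((r ⊃ p) ⊃ q) ⊃ r) ⊃ q) ⊃ q) ⊃ s) ⊃ q): 0.69 ≤ 0.82, so result = 1
((((((((r ⊃ p) ⊃ q) ⊃ r) ⊃ q) ⊃ q) ⊃ s) ⊃ q) ⊃ p): 1 > 0.02, so result = 0.02
(((((((((r ⊃ p) ⊃ q) ⊃ r) ⊃ q) ⊃ q) ⊃ s) ⊃ q) ⊃ p) ⊃ p): 0.02 ≤ 0.02, so result = 1
((((((((((r ⊃ p) ⊃ q) ⊃ r) ⊃ q) ⊃ q) ⊃ s) ⊃ q) ⊃ p) ⊃ p) ⊃ p): 1 > 0.02, so result = 0.02
(((((((((((r ⊃ p) ⊃ q) ⊃ r) ⊃ q) ⊃ q) ⊃ s) ⊃ q) ⊃ p) ⊃ p) ⊃ p) ⊃ r): 0.02 ≤ 0.35, so result = 1
((((((((((((r ⊃ p) ⊃ q) ⊃ r) ⊃ q) ⊃ q) ⊃ s) ⊃ q) ⊃ p) ⊃ p) ⊃ p) ⊃ r) ⊃ r): 1 > 0.35, so result = 0.35
(((((((((((((r ⊃ p) ⊃ q) ⊃ r) ⊃ q) ⊃ q) ⊃ s) ⊃ q) ⊃ p) ⊃ p) ⊃ p) ⊃ r) ⊃ r) ⊃ p): 0.35 > 0.02, so result = 0.02
((((((((((((((r ⊃ p) ⊃ q) ⊃ r) ⊃ q) ⊃ q) ⊃ s) ⊃ q) ⊃ p) ⊃ p) ⊃ p) ⊃ r) ⊃ r) ⊃ p) ⊃ r): 0.02 ≤ 0.35, so result = 1
(((((((((((((((r ⊃ p) ⊃ q) ⊃ r) ⊃ q) ⊃ q) ⊃ s) ⊃ q) ⊃ p) ⊃ p) ⊃ p) ⊃ r) ⊃ r) ⊃ p) ⊃ r) ⊃ p): 1 > 0.02, so result = 0.02
((((((((((((((((r ⊃ p) ⊃ q) ⊃ r) ⊃ q) ⊃ q) ⊃ s) ⊃ q) ⊃ p) ⊃ p) ⊃ p) ⊃ r) ⊃ r) ⊃ p) ⊃ r) ⊃ p) ⊃ s): 0.02 ≤ 0.69, so result = 1
(((((((((((((((((r ⊃ p) ⊃ q) ⊃ r) ⊃ q) ⊃ q) ⊃ s) ⊃ q) ⊃ p) ⊃ p) ⊃ p) ⊃ r) ⊃ r) ⊃ p) ⊃ r) ⊃ p) ⊃ s) ⊃ s): 1 > 0.69, so result = 0.69

0.69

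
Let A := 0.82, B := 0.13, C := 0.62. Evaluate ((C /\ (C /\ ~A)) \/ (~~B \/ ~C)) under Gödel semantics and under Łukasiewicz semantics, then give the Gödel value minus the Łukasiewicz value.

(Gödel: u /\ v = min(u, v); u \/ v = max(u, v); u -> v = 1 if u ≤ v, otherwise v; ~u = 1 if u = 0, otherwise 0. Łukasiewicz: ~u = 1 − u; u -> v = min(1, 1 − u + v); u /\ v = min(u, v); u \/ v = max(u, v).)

0.62

Gödel evaluation:
  ~A: Gödel ¬ of 0.82 = 0 (operand ≠ 0)
  (C /\ ~A) = min(0.62, 0) = 0
  (C /\ (C /\ ~A)) = min(0.62, 0) = 0
  ~B: Gödel ¬ of 0.13 = 0 (operand ≠ 0)
  ~~B: Gödel ¬ of 0 = 1 (operand is 0)
  ~C: Gödel ¬ of 0.62 = 0 (operand ≠ 0)
  (~~B \/ ~C) = max(1, 0) = 1
  ((C /\ (C /\ ~A)) \/ (~~B \/ ~C)) = max(0, 1) = 1
  Gödel value = 1
Łukasiewicz evaluation:
  ~A: Łukasiewicz ¬ gives 1 − 0.82 = 0.18
  (C /\ ~A) = min(0.62, 0.18) = 0.18
  (C /\ (C /\ ~A)) = min(0.62, 0.18) = 0.18
  ~B: Łukasiewicz ¬ gives 1 − 0.13 = 0.87
  ~~B: Łukasiewicz ¬ gives 1 − 0.87 = 0.13
  ~C: Łukasiewicz ¬ gives 1 − 0.62 = 0.38
  (~~B \/ ~C) = max(0.13, 0.38) = 0.38
  ((C /\ (C /\ ~A)) \/ (~~B \/ ~C)) = max(0.18, 0.38) = 0.38
  Łukasiewicz value = 0.38
Difference: 1 − 0.38 = 0.62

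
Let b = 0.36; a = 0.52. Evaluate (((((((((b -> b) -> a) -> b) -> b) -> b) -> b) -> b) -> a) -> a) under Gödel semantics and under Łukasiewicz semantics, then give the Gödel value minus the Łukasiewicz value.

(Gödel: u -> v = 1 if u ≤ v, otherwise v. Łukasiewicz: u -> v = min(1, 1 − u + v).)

-0.32

Gödel evaluation:
  (b -> b): 0.36 ≤ 0.36, so result = 1
  ((b -> b) -> a): 1 > 0.52, so result = 0.52
  (((b -> b) -> a) -> b): 0.52 > 0.36, so result = 0.36
  ((((b -> b) -> a) -> b) -> b): 0.36 ≤ 0.36, so result = 1
  (((((b -> b) -> a) -> b) -> b) -> b): 1 > 0.36, so result = 0.36
  ((((((b -> b) -> a) -> b) -> b) -> b) -> b): 0.36 ≤ 0.36, so result = 1
  (((((((b -> b) -> a) -> b) -> b) -> b) -> b) -> b): 1 > 0.36, so result = 0.36
  ((((((((b -> b) -> a) -> b) -> b) -> b) -> b) -> b) -> a): 0.36 ≤ 0.52, so result = 1
  (((((((((b -> b) -> a) -> b) -> b) -> b) -> b) -> b) -> a) -> a): 1 > 0.52, so result = 0.52
  Gödel value = 0.52
Łukasiewicz evaluation:
  (b -> b): min(1, 1 − 0.36 + 0.36) = 1
  ((b -> b) -> a): min(1, 1 − 1 + 0.52) = 0.52
  (((b -> b) -> a) -> b): min(1, 1 − 0.52 + 0.36) = 0.84
  ((((b -> b) -> a) -> b) -> b): min(1, 1 − 0.84 + 0.36) = 0.52
  (((((b -> b) -> a) -> b) -> b) -> b): min(1, 1 − 0.52 + 0.36) = 0.84
  ((((((b -> b) -> a) -> b) -> b) -> b) -> b): min(1, 1 − 0.84 + 0.36) = 0.52
  (((((((b -> b) -> a) -> b) -> b) -> b) -> b) -> b): min(1, 1 − 0.52 + 0.36) = 0.84
  ((((((((b -> b) -> a) -> b) -> b) -> b) -> b) -> b) -> a): min(1, 1 − 0.84 + 0.52) = 0.68
  (((((((((b -> b) -> a) -> b) -> b) -> b) -> b) -> b) -> a) -> a): min(1, 1 − 0.68 + 0.52) = 0.84
  Łukasiewicz value = 0.84
Difference: 0.52 − 0.84 = -0.32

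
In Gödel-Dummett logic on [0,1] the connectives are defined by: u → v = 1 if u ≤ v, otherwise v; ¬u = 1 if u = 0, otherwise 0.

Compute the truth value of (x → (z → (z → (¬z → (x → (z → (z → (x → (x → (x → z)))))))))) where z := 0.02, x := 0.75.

¬z: Gödel ¬ of 0.02 = 0 (operand ≠ 0)
(x → z): 0.75 > 0.02, so result = 0.02
(x → (x → z)): 0.75 > 0.02, so result = 0.02
(x → (x → (x → z))): 0.75 > 0.02, so result = 0.02
(z → (x → (x → (x → z)))): 0.02 ≤ 0.02, so result = 1
(z → (z → (x → (x → (x → z))))): 0.02 ≤ 1, so result = 1
(x → (z → (z → (x → (x → (x → z)))))): 0.75 ≤ 1, so result = 1
(¬z → (x → (z → (z → (x → (x → (x → z))))))): 0 ≤ 1, so result = 1
(z → (¬z → (x → (z → (z → (x → (x → (x → z)))))))): 0.02 ≤ 1, so result = 1
(z → (z → (¬z → (x → (z → (z → (x → (x → (x → z))))))))): 0.02 ≤ 1, so result = 1
(x → (z → (z → (¬z → (x → (z → (z → (x → (x → (x → z)))))))))): 0.75 ≤ 1, so result = 1

1.00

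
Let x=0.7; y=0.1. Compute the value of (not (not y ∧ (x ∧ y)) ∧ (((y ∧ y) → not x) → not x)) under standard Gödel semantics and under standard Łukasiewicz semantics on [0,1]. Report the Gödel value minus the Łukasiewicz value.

Gödel evaluation:
  not y: Gödel ¬ of 0.1 = 0 (operand ≠ 0)
  (x ∧ y) = min(0.7, 0.1) = 0.1
  (not y ∧ (x ∧ y)) = min(0, 0.1) = 0
  not (not y ∧ (x ∧ y)): Gödel ¬ of 0 = 1 (operand is 0)
  (y ∧ y) = min(0.1, 0.1) = 0.1
  not x: Gödel ¬ of 0.7 = 0 (operand ≠ 0)
  ((y ∧ y) → not x): 0.1 > 0, so result = 0
  not x: Gödel ¬ of 0.7 = 0 (operand ≠ 0)
  (((y ∧ y) → not x) → not x): 0 ≤ 0, so result = 1
  (not (not y ∧ (x ∧ y)) ∧ (((y ∧ y) → not x) → not x)) = min(1, 1) = 1
  Gödel value = 1
Łukasiewicz evaluation:
  not y: Łukasiewicz ¬ gives 1 − 0.1 = 0.9
  (x ∧ y) = min(0.7, 0.1) = 0.1
  (not y ∧ (x ∧ y)) = min(0.9, 0.1) = 0.1
  not (not y ∧ (x ∧ y)): Łukasiewicz ¬ gives 1 − 0.1 = 0.9
  (y ∧ y) = min(0.1, 0.1) = 0.1
  not x: Łukasiewicz ¬ gives 1 − 0.7 = 0.3
  ((y ∧ y) → not x): min(1, 1 − 0.1 + 0.3) = 1
  not x: Łukasiewicz ¬ gives 1 − 0.7 = 0.3
  (((y ∧ y) → not x) → not x): min(1, 1 − 1 + 0.3) = 0.3
  (not (not y ∧ (x ∧ y)) ∧ (((y ∧ y) → not x) → not x)) = min(0.9, 0.3) = 0.3
  Łukasiewicz value = 0.3
Difference: 1 − 0.3 = 0.70

0.70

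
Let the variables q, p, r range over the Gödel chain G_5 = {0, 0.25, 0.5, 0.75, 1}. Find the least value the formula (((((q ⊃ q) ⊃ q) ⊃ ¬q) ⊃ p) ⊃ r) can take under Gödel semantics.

The minimum is attained at q = 0, p = 0.25, r = 0:
  (q ⊃ q): 0 ≤ 0, so result = 1
  ((q ⊃ q) ⊃ q): 1 > 0, so result = 0
  ¬q: Gödel ¬ of 0 = 1 (operand is 0)
  (((q ⊃ q) ⊃ q) ⊃ ¬q): 0 ≤ 1, so result = 1
  ((((q ⊃ q) ⊃ q) ⊃ ¬q) ⊃ p): 1 > 0.25, so result = 0.25
  (((((q ⊃ q) ⊃ q) ⊃ ¬q) ⊃ p) ⊃ r): 0.25 > 0, so result = 0
Checking all 125 assignments confirms none give a value below 0.00.

0.00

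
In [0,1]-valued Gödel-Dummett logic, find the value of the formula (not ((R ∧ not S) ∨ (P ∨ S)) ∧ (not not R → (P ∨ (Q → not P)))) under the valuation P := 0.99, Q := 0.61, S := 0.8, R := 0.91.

not S: Gödel ¬ of 0.8 = 0 (operand ≠ 0)
(R ∧ not S) = min(0.91, 0) = 0
(P ∨ S) = max(0.99, 0.8) = 0.99
((R ∧ not S) ∨ (P ∨ S)) = max(0, 0.99) = 0.99
not ((R ∧ not S) ∨ (P ∨ S)): Gödel ¬ of 0.99 = 0 (operand ≠ 0)
not R: Gödel ¬ of 0.91 = 0 (operand ≠ 0)
not not R: Gödel ¬ of 0 = 1 (operand is 0)
not P: Gödel ¬ of 0.99 = 0 (operand ≠ 0)
(Q → not P): 0.61 > 0, so result = 0
(P ∨ (Q → not P)) = max(0.99, 0) = 0.99
(not not R → (P ∨ (Q → not P))): 1 > 0.99, so result = 0.99
(not ((R ∧ not S) ∨ (P ∨ S)) ∧ (not not R → (P ∨ (Q → not P)))) = min(0, 0.99) = 0

0.00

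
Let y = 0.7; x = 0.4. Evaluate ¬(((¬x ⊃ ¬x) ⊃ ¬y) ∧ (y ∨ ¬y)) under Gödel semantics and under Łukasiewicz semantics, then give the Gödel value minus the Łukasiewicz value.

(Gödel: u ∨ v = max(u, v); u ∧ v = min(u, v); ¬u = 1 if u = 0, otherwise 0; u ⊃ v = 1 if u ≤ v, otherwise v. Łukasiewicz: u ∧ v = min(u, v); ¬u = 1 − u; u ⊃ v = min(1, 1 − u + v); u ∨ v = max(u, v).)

0.30

Gödel evaluation:
  ¬x: Gödel ¬ of 0.4 = 0 (operand ≠ 0)
  ¬x: Gödel ¬ of 0.4 = 0 (operand ≠ 0)
  (¬x ⊃ ¬x): 0 ≤ 0, so result = 1
  ¬y: Gödel ¬ of 0.7 = 0 (operand ≠ 0)
  ((¬x ⊃ ¬x) ⊃ ¬y): 1 > 0, so result = 0
  ¬y: Gödel ¬ of 0.7 = 0 (operand ≠ 0)
  (y ∨ ¬y) = max(0.7, 0) = 0.7
  (((¬x ⊃ ¬x) ⊃ ¬y) ∧ (y ∨ ¬y)) = min(0, 0.7) = 0
  ¬(((¬x ⊃ ¬x) ⊃ ¬y) ∧ (y ∨ ¬y)): Gödel ¬ of 0 = 1 (operand is 0)
  Gödel value = 1
Łukasiewicz evaluation:
  ¬x: Łukasiewicz ¬ gives 1 − 0.4 = 0.6
  ¬x: Łukasiewicz ¬ gives 1 − 0.4 = 0.6
  (¬x ⊃ ¬x): min(1, 1 − 0.6 + 0.6) = 1
  ¬y: Łukasiewicz ¬ gives 1 − 0.7 = 0.3
  ((¬x ⊃ ¬x) ⊃ ¬y): min(1, 1 − 1 + 0.3) = 0.3
  ¬y: Łukasiewicz ¬ gives 1 − 0.7 = 0.3
  (y ∨ ¬y) = max(0.7, 0.3) = 0.7
  (((¬x ⊃ ¬x) ⊃ ¬y) ∧ (y ∨ ¬y)) = min(0.3, 0.7) = 0.3
  ¬(((¬x ⊃ ¬x) ⊃ ¬y) ∧ (y ∨ ¬y)): Łukasiewicz ¬ gives 1 − 0.3 = 0.7
  Łukasiewicz value = 0.7
Difference: 1 − 0.7 = 0.30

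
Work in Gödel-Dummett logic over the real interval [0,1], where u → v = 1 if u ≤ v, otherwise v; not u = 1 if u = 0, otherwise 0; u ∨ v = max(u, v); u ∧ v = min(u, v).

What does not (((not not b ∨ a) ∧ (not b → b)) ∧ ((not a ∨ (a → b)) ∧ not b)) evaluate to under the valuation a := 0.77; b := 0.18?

not b: Gödel ¬ of 0.18 = 0 (operand ≠ 0)
not not b: Gödel ¬ of 0 = 1 (operand is 0)
(not not b ∨ a) = max(1, 0.77) = 1
not b: Gödel ¬ of 0.18 = 0 (operand ≠ 0)
(not b → b): 0 ≤ 0.18, so result = 1
((not not b ∨ a) ∧ (not b → b)) = min(1, 1) = 1
not a: Gödel ¬ of 0.77 = 0 (operand ≠ 0)
(a → b): 0.77 > 0.18, so result = 0.18
(not a ∨ (a → b)) = max(0, 0.18) = 0.18
not b: Gödel ¬ of 0.18 = 0 (operand ≠ 0)
((not a ∨ (a → b)) ∧ not b) = min(0.18, 0) = 0
(((not not b ∨ a) ∧ (not b → b)) ∧ ((not a ∨ (a → b)) ∧ not b)) = min(1, 0) = 0
not (((not not b ∨ a) ∧ (not b → b)) ∧ ((not a ∨ (a → b)) ∧ not b)): Gödel ¬ of 0 = 1 (operand is 0)

1.00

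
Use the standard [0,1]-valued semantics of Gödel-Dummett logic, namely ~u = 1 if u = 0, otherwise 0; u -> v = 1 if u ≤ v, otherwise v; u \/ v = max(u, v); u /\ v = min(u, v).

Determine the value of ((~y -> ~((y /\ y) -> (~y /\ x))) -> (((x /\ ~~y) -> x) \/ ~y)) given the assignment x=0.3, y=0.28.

1.00

~y: Gödel ¬ of 0.28 = 0 (operand ≠ 0)
(y /\ y) = min(0.28, 0.28) = 0.28
~y: Gödel ¬ of 0.28 = 0 (operand ≠ 0)
(~y /\ x) = min(0, 0.3) = 0
((y /\ y) -> (~y /\ x)): 0.28 > 0, so result = 0
~((y /\ y) -> (~y /\ x)): Gödel ¬ of 0 = 1 (operand is 0)
(~y -> ~((y /\ y) -> (~y /\ x))): 0 ≤ 1, so result = 1
~y: Gödel ¬ of 0.28 = 0 (operand ≠ 0)
~~y: Gödel ¬ of 0 = 1 (operand is 0)
(x /\ ~~y) = min(0.3, 1) = 0.3
((x /\ ~~y) -> x): 0.3 ≤ 0.3, so result = 1
~y: Gödel ¬ of 0.28 = 0 (operand ≠ 0)
(((x /\ ~~y) -> x) \/ ~y) = max(1, 0) = 1
((~y -> ~((y /\ y) -> (~y /\ x))) -> (((x /\ ~~y) -> x) \/ ~y)): 1 ≤ 1, so result = 1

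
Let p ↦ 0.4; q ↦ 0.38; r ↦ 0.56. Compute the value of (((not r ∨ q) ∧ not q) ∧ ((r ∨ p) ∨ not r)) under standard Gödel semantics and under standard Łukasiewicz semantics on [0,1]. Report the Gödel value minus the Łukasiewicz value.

-0.44

Gödel evaluation:
  not r: Gödel ¬ of 0.56 = 0 (operand ≠ 0)
  (not r ∨ q) = max(0, 0.38) = 0.38
  not q: Gödel ¬ of 0.38 = 0 (operand ≠ 0)
  ((not r ∨ q) ∧ not q) = min(0.38, 0) = 0
  (r ∨ p) = max(0.56, 0.4) = 0.56
  not r: Gödel ¬ of 0.56 = 0 (operand ≠ 0)
  ((r ∨ p) ∨ not r) = max(0.56, 0) = 0.56
  (((not r ∨ q) ∧ not q) ∧ ((r ∨ p) ∨ not r)) = min(0, 0.56) = 0
  Gödel value = 0
Łukasiewicz evaluation:
  not r: Łukasiewicz ¬ gives 1 − 0.56 = 0.44
  (not r ∨ q) = max(0.44, 0.38) = 0.44
  not q: Łukasiewicz ¬ gives 1 − 0.38 = 0.62
  ((not r ∨ q) ∧ not q) = min(0.44, 0.62) = 0.44
  (r ∨ p) = max(0.56, 0.4) = 0.56
  not r: Łukasiewicz ¬ gives 1 − 0.56 = 0.44
  ((r ∨ p) ∨ not r) = max(0.56, 0.44) = 0.56
  (((not r ∨ q) ∧ not q) ∧ ((r ∨ p) ∨ not r)) = min(0.44, 0.56) = 0.44
  Łukasiewicz value = 0.44
Difference: 0 − 0.44 = -0.44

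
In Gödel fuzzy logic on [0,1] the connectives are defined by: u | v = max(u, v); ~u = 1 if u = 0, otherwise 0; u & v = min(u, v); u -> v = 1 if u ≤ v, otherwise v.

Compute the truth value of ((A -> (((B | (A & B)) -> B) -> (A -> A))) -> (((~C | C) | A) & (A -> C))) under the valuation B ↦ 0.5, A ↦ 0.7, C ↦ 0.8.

0.80

(A & B) = min(0.7, 0.5) = 0.5
(B | (A & B)) = max(0.5, 0.5) = 0.5
((B | (A & B)) -> B): 0.5 ≤ 0.5, so result = 1
(A -> A): 0.7 ≤ 0.7, so result = 1
(((B | (A & B)) -> B) -> (A -> A)): 1 ≤ 1, so result = 1
(A -> (((B | (A & B)) -> B) -> (A -> A))): 0.7 ≤ 1, so result = 1
~C: Gödel ¬ of 0.8 = 0 (operand ≠ 0)
(~C | C) = max(0, 0.8) = 0.8
((~C | C) | A) = max(0.8, 0.7) = 0.8
(A -> C): 0.7 ≤ 0.8, so result = 1
(((~C | C) | A) & (A -> C)) = min(0.8, 1) = 0.8
((A -> (((B | (A & B)) -> B) -> (A -> A))) -> (((~C | C) | A) & (A -> C))): 1 > 0.8, so result = 0.8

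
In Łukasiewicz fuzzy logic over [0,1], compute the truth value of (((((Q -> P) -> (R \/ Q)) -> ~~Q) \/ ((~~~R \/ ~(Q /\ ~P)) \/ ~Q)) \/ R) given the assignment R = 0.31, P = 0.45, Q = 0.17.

0.86

(Q -> P): min(1, 1 − 0.17 + 0.45) = 1
(R \/ Q) = max(0.31, 0.17) = 0.31
((Q -> P) -> (R \/ Q)): min(1, 1 − 1 + 0.31) = 0.31
~Q: Łukasiewicz ¬ gives 1 − 0.17 = 0.83
~~Q: Łukasiewicz ¬ gives 1 − 0.83 = 0.17
(((Q -> P) -> (R \/ Q)) -> ~~Q): min(1, 1 − 0.31 + 0.17) = 0.86
~R: Łukasiewicz ¬ gives 1 − 0.31 = 0.69
~~R: Łukasiewicz ¬ gives 1 − 0.69 = 0.31
~~~R: Łukasiewicz ¬ gives 1 − 0.31 = 0.69
~P: Łukasiewicz ¬ gives 1 − 0.45 = 0.55
(Q /\ ~P) = min(0.17, 0.55) = 0.17
~(Q /\ ~P): Łukasiewicz ¬ gives 1 − 0.17 = 0.83
(~~~R \/ ~(Q /\ ~P)) = max(0.69, 0.83) = 0.83
~Q: Łukasiewicz ¬ gives 1 − 0.17 = 0.83
((~~~R \/ ~(Q /\ ~P)) \/ ~Q) = max(0.83, 0.83) = 0.83
((((Q -> P) -> (R \/ Q)) -> ~~Q) \/ ((~~~R \/ ~(Q /\ ~P)) \/ ~Q)) = max(0.86, 0.83) = 0.86
(((((Q -> P) -> (R \/ Q)) -> ~~Q) \/ ((~~~R \/ ~(Q /\ ~P)) \/ ~Q)) \/ R) = max(0.86, 0.31) = 0.86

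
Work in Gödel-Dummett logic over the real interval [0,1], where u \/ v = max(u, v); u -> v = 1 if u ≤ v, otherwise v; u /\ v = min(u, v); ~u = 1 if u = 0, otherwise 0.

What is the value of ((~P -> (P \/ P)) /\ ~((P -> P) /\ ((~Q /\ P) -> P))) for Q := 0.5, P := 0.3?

0.00

~P: Gödel ¬ of 0.3 = 0 (operand ≠ 0)
(P \/ P) = max(0.3, 0.3) = 0.3
(~P -> (P \/ P)): 0 ≤ 0.3, so result = 1
(P -> P): 0.3 ≤ 0.3, so result = 1
~Q: Gödel ¬ of 0.5 = 0 (operand ≠ 0)
(~Q /\ P) = min(0, 0.3) = 0
((~Q /\ P) -> P): 0 ≤ 0.3, so result = 1
((P -> P) /\ ((~Q /\ P) -> P)) = min(1, 1) = 1
~((P -> P) /\ ((~Q /\ P) -> P)): Gödel ¬ of 1 = 0 (operand ≠ 0)
((~P -> (P \/ P)) /\ ~((P -> P) /\ ((~Q /\ P) -> P))) = min(1, 0) = 0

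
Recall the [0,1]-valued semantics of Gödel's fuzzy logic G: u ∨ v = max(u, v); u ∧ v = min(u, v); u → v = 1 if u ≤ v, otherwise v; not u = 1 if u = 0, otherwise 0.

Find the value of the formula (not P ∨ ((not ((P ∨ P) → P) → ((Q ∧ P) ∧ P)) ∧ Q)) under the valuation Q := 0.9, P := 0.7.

not P: Gödel ¬ of 0.7 = 0 (operand ≠ 0)
(P ∨ P) = max(0.7, 0.7) = 0.7
((P ∨ P) → P): 0.7 ≤ 0.7, so result = 1
not ((P ∨ P) → P): Gödel ¬ of 1 = 0 (operand ≠ 0)
(Q ∧ P) = min(0.9, 0.7) = 0.7
((Q ∧ P) ∧ P) = min(0.7, 0.7) = 0.7
(not ((P ∨ P) → P) → ((Q ∧ P) ∧ P)): 0 ≤ 0.7, so result = 1
((not ((P ∨ P) → P) → ((Q ∧ P) ∧ P)) ∧ Q) = min(1, 0.9) = 0.9
(not P ∨ ((not ((P ∨ P) → P) → ((Q ∧ P) ∧ P)) ∧ Q)) = max(0, 0.9) = 0.9

0.90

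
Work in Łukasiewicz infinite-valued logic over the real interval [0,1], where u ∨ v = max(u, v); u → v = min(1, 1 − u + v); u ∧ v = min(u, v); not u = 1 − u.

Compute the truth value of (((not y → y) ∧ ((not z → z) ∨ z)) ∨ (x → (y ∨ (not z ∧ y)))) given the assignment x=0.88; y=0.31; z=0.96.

not y: Łukasiewicz ¬ gives 1 − 0.31 = 0.69
(not y → y): min(1, 1 − 0.69 + 0.31) = 0.62
not z: Łukasiewicz ¬ gives 1 − 0.96 = 0.04
(not z → z): min(1, 1 − 0.04 + 0.96) = 1
((not z → z) ∨ z) = max(1, 0.96) = 1
((not y → y) ∧ ((not z → z) ∨ z)) = min(0.62, 1) = 0.62
not z: Łukasiewicz ¬ gives 1 − 0.96 = 0.04
(not z ∧ y) = min(0.04, 0.31) = 0.04
(y ∨ (not z ∧ y)) = max(0.31, 0.04) = 0.31
(x → (y ∨ (not z ∧ y))): min(1, 1 − 0.88 + 0.31) = 0.43
(((not y → y) ∧ ((not z → z) ∨ z)) ∨ (x → (y ∨ (not z ∧ y)))) = max(0.62, 0.43) = 0.62

0.62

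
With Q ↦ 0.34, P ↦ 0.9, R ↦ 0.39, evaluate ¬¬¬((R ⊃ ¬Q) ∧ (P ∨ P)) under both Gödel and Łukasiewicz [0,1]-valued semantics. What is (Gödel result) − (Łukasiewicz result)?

0.90

Gödel evaluation:
  ¬Q: Gödel ¬ of 0.34 = 0 (operand ≠ 0)
  (R ⊃ ¬Q): 0.39 > 0, so result = 0
  (P ∨ P) = max(0.9, 0.9) = 0.9
  ((R ⊃ ¬Q) ∧ (P ∨ P)) = min(0, 0.9) = 0
  ¬((R ⊃ ¬Q) ∧ (P ∨ P)): Gödel ¬ of 0 = 1 (operand is 0)
  ¬¬((R ⊃ ¬Q) ∧ (P ∨ P)): Gödel ¬ of 1 = 0 (operand ≠ 0)
  ¬¬¬((R ⊃ ¬Q) ∧ (P ∨ P)): Gödel ¬ of 0 = 1 (operand is 0)
  Gödel value = 1
Łukasiewicz evaluation:
  ¬Q: Łukasiewicz ¬ gives 1 − 0.34 = 0.66
  (R ⊃ ¬Q): min(1, 1 − 0.39 + 0.66) = 1
  (P ∨ P) = max(0.9, 0.9) = 0.9
  ((R ⊃ ¬Q) ∧ (P ∨ P)) = min(1, 0.9) = 0.9
  ¬((R ⊃ ¬Q) ∧ (P ∨ P)): Łukasiewicz ¬ gives 1 − 0.9 = 0.1
  ¬¬((R ⊃ ¬Q) ∧ (P ∨ P)): Łukasiewicz ¬ gives 1 − 0.1 = 0.9
  ¬¬¬((R ⊃ ¬Q) ∧ (P ∨ P)): Łukasiewicz ¬ gives 1 − 0.9 = 0.1
  Łukasiewicz value = 0.1
Difference: 1 − 0.1 = 0.90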